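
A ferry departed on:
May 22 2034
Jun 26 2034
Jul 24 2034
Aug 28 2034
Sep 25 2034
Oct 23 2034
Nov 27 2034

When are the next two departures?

Gaps: 35, 28, 35, 28, 28, 35 days — a mix of 28 and 35. Every date is a Monday.
Each is the 4th Monday of its month.
December 2034 — 4th Monday is Dec 25 2034.
January 2035 — 4th Monday is Jan 22 2035.

Dec 25 2034, Jan 22 2035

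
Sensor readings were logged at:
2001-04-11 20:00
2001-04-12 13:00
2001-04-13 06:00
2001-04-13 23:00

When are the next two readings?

Spacing: 17, 17, 17 h — constant 17 h.
2001-04-13 23:00 + 17 h = 2001-04-14 16:00.
2001-04-14 16:00 + 17 h = 2001-04-15 09:00.

2001-04-14 16:00, 2001-04-15 09:00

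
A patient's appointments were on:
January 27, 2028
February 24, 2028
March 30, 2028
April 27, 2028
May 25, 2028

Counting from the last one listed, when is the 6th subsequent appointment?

November 30, 2028

Every date is a Thursday; gaps 28, 35, 28, 28 days.
Each is the last Thursday of its month (at least one falls on the 29th or later, ruling out '4th Thursday').
June 2028 ends with Thursday June 29, 2028.
Last Thursday of July 2028: July 27, 2028.
Last Thursday of August 2028: August 31, 2028.
Last Thursday of September 2028: September 28, 2028.
October 2028 ends with Thursday October 26, 2028.
November 2028 ends with Thursday November 30, 2028.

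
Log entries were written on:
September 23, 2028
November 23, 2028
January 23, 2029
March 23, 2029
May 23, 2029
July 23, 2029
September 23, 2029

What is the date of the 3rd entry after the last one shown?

Each date is the 23rd; the gaps (61, 61, 59, 61, 61, 62) track the month lengths.
The rule is the 23rd of every 2 months.
November 2029: November 23, 2029.
Next: January 2030 → January 23, 2030.
Next: March 2030 → March 23, 2030.

March 23, 2030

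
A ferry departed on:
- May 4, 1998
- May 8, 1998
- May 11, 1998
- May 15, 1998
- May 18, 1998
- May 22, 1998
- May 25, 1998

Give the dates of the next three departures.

Gaps: 4, 3, 4, 3, 4, 3 days — not constant, but cyclic with period 2.
The events fall on every Monday and Friday.
The following Friday is May 29, 1998.
The following Monday is June 1, 1998.
The following Friday is June 5, 1998.

May 29, 1998; June 1, 1998; June 5, 1998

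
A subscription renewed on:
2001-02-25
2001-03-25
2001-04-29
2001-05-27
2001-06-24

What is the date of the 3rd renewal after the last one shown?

2001-09-30

Every date is a Sunday; gaps 28, 35, 28, 28 days.
Each is the last Sunday of its month (at least one falls on the 29th or later, ruling out '4th Sunday').
July 2001 ends with Sunday 2001-07-29.
August 2001 ends with Sunday 2001-08-26.
September 2001 ends with Sunday 2001-09-30.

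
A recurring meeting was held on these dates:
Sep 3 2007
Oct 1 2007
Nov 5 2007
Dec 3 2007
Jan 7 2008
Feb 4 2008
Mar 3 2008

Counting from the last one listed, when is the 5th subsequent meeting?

Aug 4 2008

These are Mondays at 28- or 35-day spacing (28, 35, 28, 35, 28, 28).
The pattern: 1st Monday of the month.
1st Monday of April 2008: Apr 7 2008.
1st Monday of May 2008: May 5 2008.
June 2008 — 1st Monday is Jun 2 2008.
July 2008 — 1st Monday is Jul 7 2008.
August 2008 — 1st Monday is Aug 4 2008.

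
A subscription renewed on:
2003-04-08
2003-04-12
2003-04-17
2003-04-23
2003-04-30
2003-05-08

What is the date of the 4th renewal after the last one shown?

2003-06-19

Gaps: 4, 5, 6, 7, 8 days — each gap is 1 larger than the previous one.
Next gap: 9 days. 2003-05-08 + 9 days = 2003-05-17.
Next gap: 10 days. 2003-05-17 + 10 days = 2003-05-27.
Next gap: 11 days. 2003-05-27 + 11 days = 2003-06-07.
Next gap: 12 days. 2003-06-07 + 12 days = 2003-06-19.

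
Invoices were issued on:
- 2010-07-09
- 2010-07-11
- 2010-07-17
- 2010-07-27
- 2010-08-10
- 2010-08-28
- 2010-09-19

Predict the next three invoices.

2010-10-15, 2010-11-14, 2010-12-18

Intervals are 2, 6, 10, 14, 18, 22 days — an arithmetic progression with common difference 4.
Next gap: 26 days. 2010-09-19 + 26 days = 2010-10-15.
Next gap: 30 days. 2010-10-15 + 30 days = 2010-11-14.
Next gap: 34 days. 2010-11-14 + 34 days = 2010-12-18.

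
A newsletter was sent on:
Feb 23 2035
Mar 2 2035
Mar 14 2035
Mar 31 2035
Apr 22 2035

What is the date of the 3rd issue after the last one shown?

Jul 27 2035

Gaps: 7, 12, 17, 22 days — each gap is 5 larger than the previous one.
Next gap: 27 days. Apr 22 2035 + 27 days = May 19 2035.
Next gap: 32 days. May 19 2035 + 32 days = Jun 20 2035.
Next gap: 37 days. Jun 20 2035 + 37 days = Jul 27 2035.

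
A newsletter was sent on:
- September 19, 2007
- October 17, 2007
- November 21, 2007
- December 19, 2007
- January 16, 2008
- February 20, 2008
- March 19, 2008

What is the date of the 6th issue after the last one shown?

All dates are Wednesdays, 28, 35, 28, 28, 35, 28 days apart.
Specifically, the 3rd Wednesday of each month.
3rd Wednesday of April 2008: April 16, 2008.
3rd Wednesday of May 2008: May 21, 2008.
June 2008 — 3rd Wednesday is June 18, 2008.
July 2008 — 3rd Wednesday is July 16, 2008.
3rd Wednesday of August 2008: August 20, 2008.
September 2008 — 3rd Wednesday is September 17, 2008.

September 17, 2008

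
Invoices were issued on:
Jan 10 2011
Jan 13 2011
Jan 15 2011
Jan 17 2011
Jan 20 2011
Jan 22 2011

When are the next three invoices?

The gap pattern 3, 2, 2, 3, 2 repeats every 3 events.
These are the Mondays, Thursdays and Saturdays of each week.
Next Monday: Jan 24 2011.
Next Thursday: Jan 27 2011.
The following Saturday is Jan 29 2011.

Jan 24 2011, Jan 27 2011, Jan 29 2011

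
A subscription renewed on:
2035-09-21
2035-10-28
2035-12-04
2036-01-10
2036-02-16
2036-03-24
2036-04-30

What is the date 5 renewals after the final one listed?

2036-11-01

Gaps between consecutive events: 37, 37, 37, 37, 37, 37 days — a constant 37-day interval.
2036-04-30 + 37 days = 2036-06-06.
2036-06-06 + 37 days = 2036-07-13.
2036-07-13 + 37 days = 2036-08-19.
2036-08-19 + 37 days = 2036-09-25.
2036-09-25 + 37 days = 2036-11-01.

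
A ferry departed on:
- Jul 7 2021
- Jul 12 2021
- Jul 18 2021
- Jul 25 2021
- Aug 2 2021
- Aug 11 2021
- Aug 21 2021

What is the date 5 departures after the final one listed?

Oct 25 2021

Gaps: 5, 6, 7, 8, 9, 10 days — each gap is 1 larger than the previous one.
Next gap: 11 days. Aug 21 2021 + 11 days = Sep 1 2021.
Next gap: 12 days. Sep 1 2021 + 12 days = Sep 13 2021.
Next gap: 13 days. Sep 13 2021 + 13 days = Sep 26 2021.
Next gap: 14 days. Sep 26 2021 + 14 days = Oct 10 2021.
Next gap: 15 days. Oct 10 2021 + 15 days = Oct 25 2021.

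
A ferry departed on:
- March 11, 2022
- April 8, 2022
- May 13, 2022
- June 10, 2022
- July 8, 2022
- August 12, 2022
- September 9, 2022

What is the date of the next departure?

Gaps: 28, 35, 28, 28, 35, 28 days — a mix of 28 and 35. Every date is a Friday.
Each is the 2nd Friday of its month.
October 2022 — 2nd Friday is October 14, 2022.

October 14, 2022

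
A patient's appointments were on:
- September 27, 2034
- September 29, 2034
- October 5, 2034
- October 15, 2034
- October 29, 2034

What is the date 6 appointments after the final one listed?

April 15, 2035

The spacing grows by 4 each time: 2, 6, 10, 14 days.
Next gap: 18 days. October 29, 2034 + 18 days = November 16, 2034.
Next gap: 22 days. November 16, 2034 + 22 days = December 8, 2034.
Next gap: 26 days. December 8, 2034 + 26 days = January 3, 2035.
Next gap: 30 days. January 3, 2035 + 30 days = February 2, 2035.
Next gap: 34 days. February 2, 2035 + 34 days = March 8, 2035.
Next gap: 38 days. March 8, 2035 + 38 days = April 15, 2035.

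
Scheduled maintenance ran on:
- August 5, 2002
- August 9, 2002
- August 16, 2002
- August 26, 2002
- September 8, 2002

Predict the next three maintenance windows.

The spacing grows by 3 each time: 4, 7, 10, 13 days.
Next gap: 16 days. September 8, 2002 + 16 days = September 24, 2002.
Next gap: 19 days. September 24, 2002 + 19 days = October 13, 2002.
Next gap: 22 days. October 13, 2002 + 22 days = November 4, 2002.

September 24, 2002; October 13, 2002; November 4, 2002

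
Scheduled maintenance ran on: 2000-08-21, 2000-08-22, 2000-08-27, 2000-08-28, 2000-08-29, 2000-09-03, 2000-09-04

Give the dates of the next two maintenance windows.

2000-09-05, 2000-09-10

The gap pattern 1, 5, 1, 1, 5, 1 repeats every 3 events.
These are the Mondays, Tuesdays and Sundays of each week.
Next Tuesday: 2000-09-05.
The following Sunday is 2000-09-10.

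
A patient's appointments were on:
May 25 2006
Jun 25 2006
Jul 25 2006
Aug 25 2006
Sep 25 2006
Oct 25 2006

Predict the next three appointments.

Nov 25 2006, Dec 25 2006, Jan 25 2007

Each date is the 25th; the gaps (31, 30, 31, 31, 30) track the month lengths.
The rule is the 25th of each month.
November 2006: Nov 25 2006.
December 2006: Dec 25 2006.
Next: January 2007 → Jan 25 2007.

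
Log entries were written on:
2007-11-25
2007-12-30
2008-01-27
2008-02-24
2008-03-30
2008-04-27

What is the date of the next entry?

All Sundays; the gaps (35, 28, 28, 35, 28) vary with month length.
This is the last Sunday of each month.
Last Sunday of May 2008: 2008-05-25.

2008-05-25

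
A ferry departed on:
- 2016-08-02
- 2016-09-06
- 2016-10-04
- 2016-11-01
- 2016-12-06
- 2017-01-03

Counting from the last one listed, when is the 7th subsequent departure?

2017-08-01

Gaps: 35, 28, 28, 35, 28 days — a mix of 28 and 35. Every date is a Tuesday.
Each is the 1st Tuesday of its month.
1st Tuesday of February 2017: 2017-02-07.
March 2017 — 1st Tuesday is 2017-03-07.
April 2017 — 1st Tuesday is 2017-04-04.
1st Tuesday of May 2017: 2017-05-02.
June 2017 — 1st Tuesday is 2017-06-06.
1st Tuesday of July 2017: 2017-07-04.
1st Tuesday of August 2017: 2017-08-01.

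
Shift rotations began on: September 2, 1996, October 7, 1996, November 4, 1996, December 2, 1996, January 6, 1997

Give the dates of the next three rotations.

These are Mondays at 28- or 35-day spacing (35, 28, 28, 35).
The pattern: 1st Monday of the month.
1st Monday of February 1997: February 3, 1997.
March 1997 — 1st Monday is March 3, 1997.
April 1997 — 1st Monday is April 7, 1997.

February 3, 1997; March 3, 1997; April 7, 1997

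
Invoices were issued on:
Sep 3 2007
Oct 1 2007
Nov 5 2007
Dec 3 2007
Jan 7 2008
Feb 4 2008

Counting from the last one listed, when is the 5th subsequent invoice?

Jul 7 2008

All dates are Mondays, 28, 35, 28, 35, 28 days apart.
Specifically, the 1st Monday of each month.
March 2008 — 1st Monday is Mar 3 2008.
1st Monday of April 2008: Apr 7 2008.
1st Monday of May 2008: May 5 2008.
1st Monday of June 2008: Jun 2 2008.
July 2008 — 1st Monday is Jul 7 2008.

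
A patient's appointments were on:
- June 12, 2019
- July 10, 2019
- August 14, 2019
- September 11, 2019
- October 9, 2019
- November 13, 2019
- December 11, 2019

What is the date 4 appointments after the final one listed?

These are Wednesdays at 28- or 35-day spacing (28, 35, 28, 28, 35, 28).
The pattern: 2nd Wednesday of the month.
January 2020 — 2nd Wednesday is January 8, 2020.
2nd Wednesday of February 2020: February 12, 2020.
2nd Wednesday of March 2020: March 11, 2020.
2nd Wednesday of April 2020: April 8, 2020.

April 8, 2020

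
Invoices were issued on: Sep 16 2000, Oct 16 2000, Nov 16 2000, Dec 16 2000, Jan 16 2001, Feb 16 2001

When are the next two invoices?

Mar 16 2001, Apr 16 2001

Gaps: 30, 31, 30, 31, 31 days — not constant. Every event is on the 16th of the month.
Pattern: the 16th of each month.
Next: March 2001 → Mar 16 2001.
April 2001: Apr 16 2001.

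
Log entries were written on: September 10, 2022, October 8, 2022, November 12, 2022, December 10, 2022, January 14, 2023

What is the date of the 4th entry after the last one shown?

May 13, 2023

These are Saturdays at 28- or 35-day spacing (28, 35, 28, 35).
The pattern: 2nd Saturday of the month.
February 2023 — 2nd Saturday is February 11, 2023.
March 2023 — 2nd Saturday is March 11, 2023.
April 2023 — 2nd Saturday is April 8, 2023.
2nd Saturday of May 2023: May 13, 2023.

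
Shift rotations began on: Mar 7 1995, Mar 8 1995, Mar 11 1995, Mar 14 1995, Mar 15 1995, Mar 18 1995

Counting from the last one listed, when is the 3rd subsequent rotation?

Mar 25 1995

Every event lands on a Tuesday or Wednesday or Saturday (gaps cycle 1, 3, 3, 1, 3).
So the schedule is: every Tuesday, Wednesday and Saturday.
Next Tuesday: Mar 21 1995.
Next Wednesday: Mar 22 1995.
Next Saturday: Mar 25 1995.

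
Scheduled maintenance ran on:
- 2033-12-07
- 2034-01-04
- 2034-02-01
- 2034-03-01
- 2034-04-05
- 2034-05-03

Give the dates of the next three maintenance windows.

2034-06-07, 2034-07-05, 2034-08-02

Gaps: 28, 28, 28, 35, 28 days — a mix of 28 and 35. Every date is a Wednesday.
Each is the 1st Wednesday of its month.
June 2034 — 1st Wednesday is 2034-06-07.
1st Wednesday of July 2034: 2034-07-05.
1st Wednesday of August 2034: 2034-08-02.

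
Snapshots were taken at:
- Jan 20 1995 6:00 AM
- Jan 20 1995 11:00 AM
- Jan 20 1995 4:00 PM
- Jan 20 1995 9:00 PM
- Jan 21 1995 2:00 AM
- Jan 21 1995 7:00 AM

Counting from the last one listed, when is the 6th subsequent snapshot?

Jan 22 1995 1:00 PM

Spacing: 5, 5, 5, 5, 5 h — constant 5 h.
Jan 21 1995 7:00 AM + 5 h = Jan 21 1995 12:00 PM.
Jan 21 1995 12:00 PM + 5 h = Jan 21 1995 5:00 PM.
Jan 21 1995 5:00 PM + 5 h = Jan 21 1995 10:00 PM.
Jan 21 1995 10:00 PM + 5 h = Jan 22 1995 3:00 AM.
Jan 22 1995 3:00 AM + 5 h = Jan 22 1995 8:00 AM.
Jan 22 1995 8:00 AM + 5 h = Jan 22 1995 1:00 PM.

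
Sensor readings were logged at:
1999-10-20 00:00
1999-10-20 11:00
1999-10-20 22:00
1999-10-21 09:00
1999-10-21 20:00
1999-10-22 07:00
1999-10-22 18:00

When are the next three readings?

Spacing: 11, 11, 11, 11, 11, 11 h — constant 11 h.
1999-10-22 18:00 + 11 h = 1999-10-23 05:00.
1999-10-23 05:00 + 11 h = 1999-10-23 16:00.
1999-10-23 16:00 + 11 h = 1999-10-24 03:00.

1999-10-23 05:00, 1999-10-23 16:00, 1999-10-24 03:00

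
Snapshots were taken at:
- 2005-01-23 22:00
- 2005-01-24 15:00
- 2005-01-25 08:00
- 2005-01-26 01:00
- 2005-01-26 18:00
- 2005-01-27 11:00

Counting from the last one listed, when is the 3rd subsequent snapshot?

The interval is a steady 17 hours (17, 17, 17, 17, 17).
2005-01-27 11:00 + 17 h = 2005-01-28 04:00.
2005-01-28 04:00 + 17 h = 2005-01-28 21:00.
2005-01-28 21:00 + 17 h = 2005-01-29 14:00.

2005-01-29 14:00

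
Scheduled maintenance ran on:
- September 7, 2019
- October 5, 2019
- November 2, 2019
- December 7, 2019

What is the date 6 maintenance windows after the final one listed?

June 6, 2020

These are Saturdays at 28- or 35-day spacing (28, 28, 35).
The pattern: 1st Saturday of the month.
January 2020 — 1st Saturday is January 4, 2020.
February 2020 — 1st Saturday is February 1, 2020.
March 2020 — 1st Saturday is March 7, 2020.
1st Saturday of April 2020: April 4, 2020.
May 2020 — 1st Saturday is May 2, 2020.
1st Saturday of June 2020: June 6, 2020.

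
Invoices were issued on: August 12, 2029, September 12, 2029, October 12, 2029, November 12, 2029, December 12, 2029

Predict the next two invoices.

The day-of-month is always 12 (31, 30, 31, 30 days between events).
So this recurs on the 12th of each month.
Next: January 2030 → January 12, 2030.
Next: February 2030 → February 12, 2030.

January 12, 2030; February 12, 2030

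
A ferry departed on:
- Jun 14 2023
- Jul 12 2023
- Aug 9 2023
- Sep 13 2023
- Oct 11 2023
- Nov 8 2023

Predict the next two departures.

All dates are Wednesdays, 28, 28, 35, 28, 28 days apart.
Specifically, the 2nd Wednesday of each month.
2nd Wednesday of December 2023: Dec 13 2023.
2nd Wednesday of January 2024: Jan 10 2024.

Dec 13 2023, Jan 10 2024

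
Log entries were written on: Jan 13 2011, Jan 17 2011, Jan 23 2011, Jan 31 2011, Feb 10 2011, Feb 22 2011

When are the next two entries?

The spacing grows by 2 each time: 4, 6, 8, 10, 12 days.
Next gap: 14 days. Feb 22 2011 + 14 days = Mar 8 2011.
Next gap: 16 days. Mar 8 2011 + 16 days = Mar 24 2011.

Mar 8 2011, Mar 24 2011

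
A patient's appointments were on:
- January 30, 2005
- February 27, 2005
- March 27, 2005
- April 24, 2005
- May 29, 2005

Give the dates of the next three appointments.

June 26, 2005; July 31, 2005; August 28, 2005

All Sundays; the gaps (28, 28, 28, 35) vary with month length.
This is the last Sunday of each month.
Last Sunday of June 2005: June 26, 2005.
July 2005 ends with Sunday July 31, 2005.
August 2005 ends with Sunday August 28, 2005.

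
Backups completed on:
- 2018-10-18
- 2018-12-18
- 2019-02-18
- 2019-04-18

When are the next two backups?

2019-06-18, 2019-08-18

Gaps: 61, 62, 59 days — not constant. Every event is on the 18th of the month.
Pattern: the 18th of every 2 months.
Next: June 2019 → 2019-06-18.
August 2019: 2019-08-18.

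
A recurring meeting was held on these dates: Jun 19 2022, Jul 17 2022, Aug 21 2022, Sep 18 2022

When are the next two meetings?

Oct 16 2022, Nov 20 2022

All dates are Sundays, 28, 35, 28 days apart.
Specifically, the 3rd Sunday of each month.
3rd Sunday of October 2022: Oct 16 2022.
3rd Sunday of November 2022: Nov 20 2022.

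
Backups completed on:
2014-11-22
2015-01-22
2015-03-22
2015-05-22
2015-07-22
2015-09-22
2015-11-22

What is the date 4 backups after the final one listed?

Gaps: 61, 59, 61, 61, 62, 61 days — not constant. Every event is on the 22nd of the month.
Pattern: the 22nd of every 2 months.
January 2016: 2016-01-22.
Next: March 2016 → 2016-03-22.
Next: May 2016 → 2016-05-22.
Next: July 2016 → 2016-07-22.

2016-07-22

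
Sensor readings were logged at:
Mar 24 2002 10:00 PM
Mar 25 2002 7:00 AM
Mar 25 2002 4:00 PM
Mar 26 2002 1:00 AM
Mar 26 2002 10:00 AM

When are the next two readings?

Mar 26 2002 7:00 PM, Mar 27 2002 4:00 AM

Spacing: 9, 9, 9, 9 h — constant 9 h.
Mar 26 2002 10:00 AM + 9 h = Mar 26 2002 7:00 PM.
Mar 26 2002 7:00 PM + 9 h = Mar 27 2002 4:00 AM.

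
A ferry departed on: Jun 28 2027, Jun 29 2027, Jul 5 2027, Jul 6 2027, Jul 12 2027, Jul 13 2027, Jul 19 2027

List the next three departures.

Jul 20 2027, Jul 26 2027, Jul 27 2027

Every event lands on a Monday or Tuesday (gaps cycle 1, 6, 1, 6, 1, 6).
So the schedule is: every Monday and Tuesday.
Next Tuesday: Jul 20 2027.
The following Monday is Jul 26 2027.
The following Tuesday is Jul 27 2027.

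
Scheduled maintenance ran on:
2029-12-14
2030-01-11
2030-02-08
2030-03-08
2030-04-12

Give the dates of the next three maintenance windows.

2030-05-10, 2030-06-14, 2030-07-12

Gaps: 28, 28, 28, 35 days — a mix of 28 and 35. Every date is a Friday.
Each is the 2nd Friday of its month.
May 2030 — 2nd Friday is 2030-05-10.
2nd Friday of June 2030: 2030-06-14.
2nd Friday of July 2030: 2030-07-12.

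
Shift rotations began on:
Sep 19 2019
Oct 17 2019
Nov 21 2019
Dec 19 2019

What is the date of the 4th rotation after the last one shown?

Apr 16 2020

Gaps: 28, 35, 28 days — a mix of 28 and 35. Every date is a Thursday.
Each is the 3rd Thursday of its month.
January 2020 — 3rd Thursday is Jan 16 2020.
February 2020 — 3rd Thursday is Feb 20 2020.
3rd Thursday of March 2020: Mar 19 2020.
April 2020 — 3rd Thursday is Apr 16 2020.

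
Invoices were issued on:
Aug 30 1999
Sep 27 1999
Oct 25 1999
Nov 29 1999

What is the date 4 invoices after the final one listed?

Mar 27 2000

These are Mondays with 28, 28, 35-day gaps.
Each is the final Monday of its month — Aug 30 1999 is past the 28th, so '4th Monday' doesn't fit.
December 1999 ends with Monday Dec 27 1999.
January 2000 ends with Monday Jan 31 2000.
Last Monday of February 2000: Feb 28 2000.
Last Monday of March 2000: Mar 27 2000.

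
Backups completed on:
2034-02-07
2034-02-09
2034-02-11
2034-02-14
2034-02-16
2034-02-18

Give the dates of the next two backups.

Gaps: 2, 2, 3, 2, 2 days — not constant, but cyclic with period 3.
The events fall on every Tuesday, Thursday and Saturday.
The following Tuesday is 2034-02-21.
Next Thursday: 2034-02-23.

2034-02-21, 2034-02-23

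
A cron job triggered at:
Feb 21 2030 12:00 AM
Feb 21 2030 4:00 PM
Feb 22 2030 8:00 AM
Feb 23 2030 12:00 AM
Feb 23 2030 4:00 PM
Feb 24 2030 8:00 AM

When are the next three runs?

Gaps: 16, 16, 16, 16, 16 hours — each event is 16 hours after the previous one.
Feb 24 2030 8:00 AM + 16 h = Feb 25 2030 12:00 AM.
Feb 25 2030 12:00 AM + 16 h = Feb 25 2030 4:00 PM.
Feb 25 2030 4:00 PM + 16 h = Feb 26 2030 8:00 AM.

Feb 25 2030 12:00 AM, Feb 25 2030 4:00 PM, Feb 26 2030 8:00 AM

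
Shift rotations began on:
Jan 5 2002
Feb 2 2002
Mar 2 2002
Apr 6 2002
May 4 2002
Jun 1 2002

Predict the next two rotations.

Gaps: 28, 28, 35, 28, 28 days — a mix of 28 and 35. Every date is a Saturday.
Each is the 1st Saturday of its month.
1st Saturday of July 2002: Jul 6 2002.
1st Saturday of August 2002: Aug 3 2002.

Jul 6 2002, Aug 3 2002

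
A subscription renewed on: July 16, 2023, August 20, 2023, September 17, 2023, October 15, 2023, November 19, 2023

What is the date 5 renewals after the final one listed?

These are Sundays at 28- or 35-day spacing (35, 28, 28, 35).
The pattern: 3rd Sunday of the month.
3rd Sunday of December 2023: December 17, 2023.
January 2024 — 3rd Sunday is January 21, 2024.
February 2024 — 3rd Sunday is February 18, 2024.
March 2024 — 3rd Sunday is March 17, 2024.
3rd Sunday of April 2024: April 21, 2024.

April 21, 2024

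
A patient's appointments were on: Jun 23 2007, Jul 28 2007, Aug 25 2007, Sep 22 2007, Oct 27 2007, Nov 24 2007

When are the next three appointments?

Dec 22 2007, Jan 26 2008, Feb 23 2008

Gaps: 35, 28, 28, 35, 28 days — a mix of 28 and 35. Every date is a Saturday.
Each is the 4th Saturday of its month.
December 2007 — 4th Saturday is Dec 22 2007.
January 2008 — 4th Saturday is Jan 26 2008.
4th Saturday of February 2008: Feb 23 2008.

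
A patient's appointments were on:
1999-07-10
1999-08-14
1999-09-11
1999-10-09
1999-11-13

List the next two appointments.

All dates are Saturdays, 35, 28, 28, 35 days apart.
Specifically, the 2nd Saturday of each month.
2nd Saturday of December 1999: 1999-12-11.
January 2000 — 2nd Saturday is 2000-01-08.

1999-12-11, 2000-01-08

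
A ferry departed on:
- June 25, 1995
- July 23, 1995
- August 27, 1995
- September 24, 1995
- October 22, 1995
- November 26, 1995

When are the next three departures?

December 24, 1995; January 28, 1996; February 25, 1996

All dates are Sundays, 28, 35, 28, 28, 35 days apart.
Specifically, the 4th Sunday of each month.
4th Sunday of December 1995: December 24, 1995.
January 1996 — 4th Sunday is January 28, 1996.
4th Sunday of February 1996: February 25, 1996.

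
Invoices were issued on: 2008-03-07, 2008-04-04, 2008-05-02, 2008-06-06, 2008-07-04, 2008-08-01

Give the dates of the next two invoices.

2008-09-05, 2008-10-03

Gaps: 28, 28, 35, 28, 28 days — a mix of 28 and 35. Every date is a Friday.
Each is the 1st Friday of its month.
1st Friday of September 2008: 2008-09-05.
October 2008 — 1st Friday is 2008-10-03.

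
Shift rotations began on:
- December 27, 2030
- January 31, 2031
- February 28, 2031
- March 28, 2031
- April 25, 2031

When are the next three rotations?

May 30, 2031; June 27, 2031; July 25, 2031

Every date is a Friday; gaps 35, 28, 28, 28 days.
Each is the last Friday of its month (at least one falls on the 29th or later, ruling out '4th Friday').
Last Friday of May 2031: May 30, 2031.
June 2031 ends with Friday June 27, 2031.
July 2031 ends with Friday July 25, 2031.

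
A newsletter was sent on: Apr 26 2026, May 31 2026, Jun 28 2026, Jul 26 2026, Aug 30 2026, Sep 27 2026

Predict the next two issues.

Every date is a Sunday; gaps 35, 28, 28, 35, 28 days.
Each is the last Sunday of its month (at least one falls on the 29th or later, ruling out '4th Sunday').
Last Sunday of October 2026: Oct 25 2026.
Last Sunday of November 2026: Nov 29 2026.

Oct 25 2026, Nov 29 2026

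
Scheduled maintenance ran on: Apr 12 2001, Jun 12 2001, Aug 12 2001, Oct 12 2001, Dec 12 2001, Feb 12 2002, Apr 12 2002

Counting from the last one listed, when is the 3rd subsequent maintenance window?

The day-of-month is always 12 (61, 61, 61, 61, 62, 59 days between events).
So this recurs on the 12th of every 2 months.
June 2002: Jun 12 2002.
Next: August 2002 → Aug 12 2002.
October 2002: Oct 12 2002.

Oct 12 2002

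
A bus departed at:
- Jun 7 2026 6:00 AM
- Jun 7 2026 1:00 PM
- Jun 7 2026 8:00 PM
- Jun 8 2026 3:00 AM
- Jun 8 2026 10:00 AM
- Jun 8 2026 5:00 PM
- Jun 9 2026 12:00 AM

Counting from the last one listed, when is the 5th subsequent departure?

The interval is a steady 7 hours (7, 7, 7, 7, 7, 7).
Jun 9 2026 12:00 AM + 7 h = Jun 9 2026 7:00 AM.
Jun 9 2026 7:00 AM + 7 h = Jun 9 2026 2:00 PM.
Jun 9 2026 2:00 PM + 7 h = Jun 9 2026 9:00 PM.
Jun 9 2026 9:00 PM + 7 h = Jun 10 2026 4:00 AM.
Jun 10 2026 4:00 AM + 7 h = Jun 10 2026 11:00 AM.

Jun 10 2026 11:00 AM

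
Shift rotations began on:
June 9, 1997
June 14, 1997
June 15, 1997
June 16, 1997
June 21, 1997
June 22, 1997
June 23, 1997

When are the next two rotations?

Gaps: 5, 1, 1, 5, 1, 1 days — not constant, but cyclic with period 3.
The events fall on every Monday, Saturday and Sunday.
Next Saturday: June 28, 1997.
Next Sunday: June 29, 1997.

June 28, 1997; June 29, 1997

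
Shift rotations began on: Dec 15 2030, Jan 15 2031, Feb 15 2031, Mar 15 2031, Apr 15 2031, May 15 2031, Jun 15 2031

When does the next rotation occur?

Jul 15 2031

Gaps: 31, 31, 28, 31, 30, 31 days — not constant. Every event is on the 15th of the month.
Pattern: the 15th of each month.
July 2031: Jul 15 2031.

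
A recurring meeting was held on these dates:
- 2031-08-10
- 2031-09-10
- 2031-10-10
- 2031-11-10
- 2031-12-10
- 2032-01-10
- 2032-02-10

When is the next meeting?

2032-03-10

Each date is the 10th; the gaps (31, 30, 31, 30, 31, 31) track the month lengths.
The rule is the 10th of each month.
Next: March 2032 → 2032-03-10.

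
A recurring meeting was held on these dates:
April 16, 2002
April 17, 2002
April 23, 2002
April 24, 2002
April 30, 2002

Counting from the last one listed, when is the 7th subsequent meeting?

May 22, 2002

The gap pattern 1, 6, 1, 6 repeats every 2 events.
These are the Tuesdays and Wednesdays of each week.
Next Wednesday: May 1, 2002.
The following Tuesday is May 7, 2002.
The following Wednesday is May 8, 2002.
Next Tuesday: May 14, 2002.
The following Wednesday is May 15, 2002.
The following Tuesday is May 21, 2002.
Next Wednesday: May 22, 2002.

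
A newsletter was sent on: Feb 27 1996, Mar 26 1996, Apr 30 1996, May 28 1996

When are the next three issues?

Every date is a Tuesday; gaps 28, 35, 28 days.
Each is the last Tuesday of its month (at least one falls on the 29th or later, ruling out '4th Tuesday').
June 1996 ends with Tuesday Jun 25 1996.
Last Tuesday of July 1996: Jul 30 1996.
August 1996 ends with Tuesday Aug 27 1996.

Jun 25 1996, Jul 30 1996, Aug 27 1996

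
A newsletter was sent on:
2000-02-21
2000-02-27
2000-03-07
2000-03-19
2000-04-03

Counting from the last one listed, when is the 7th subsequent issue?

2000-10-09

Gaps: 6, 9, 12, 15 days — each gap is 3 larger than the previous one.
Next gap: 18 days. 2000-04-03 + 18 days = 2000-04-21.
Next gap: 21 days. 2000-04-21 + 21 days = 2000-05-12.
Next gap: 24 days. 2000-05-12 + 24 days = 2000-06-05.
Next gap: 27 days. 2000-06-05 + 27 days = 2000-07-02.
Next gap: 30 days. 2000-07-02 + 30 days = 2000-08-01.
Next gap: 33 days. 2000-08-01 + 33 days = 2000-09-03.
Next gap: 36 days. 2000-09-03 + 36 days = 2000-10-09.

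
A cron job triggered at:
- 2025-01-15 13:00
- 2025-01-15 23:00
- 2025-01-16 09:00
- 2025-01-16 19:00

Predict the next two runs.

The interval is a steady 10 hours (10, 10, 10).
2025-01-16 19:00 + 10 h = 2025-01-17 05:00.
2025-01-17 05:00 + 10 h = 2025-01-17 15:00.

2025-01-17 05:00, 2025-01-17 15:00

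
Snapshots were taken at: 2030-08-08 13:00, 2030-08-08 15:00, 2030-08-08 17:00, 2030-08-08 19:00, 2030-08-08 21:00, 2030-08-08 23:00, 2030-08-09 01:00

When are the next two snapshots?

The interval is a steady 2 hours (2, 2, 2, 2, 2, 2).
2030-08-09 01:00 + 2 h = 2030-08-09 03:00.
2030-08-09 03:00 + 2 h = 2030-08-09 05:00.

2030-08-09 03:00, 2030-08-09 05:00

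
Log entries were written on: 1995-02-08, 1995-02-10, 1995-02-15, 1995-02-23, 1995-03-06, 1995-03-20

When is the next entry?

1995-04-06

The spacing grows by 3 each time: 2, 5, 8, 11, 14 days.
Next gap: 17 days. 1995-03-20 + 17 days = 1995-04-06.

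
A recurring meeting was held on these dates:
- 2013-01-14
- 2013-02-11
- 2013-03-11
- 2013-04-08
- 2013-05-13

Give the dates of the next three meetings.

2013-06-10, 2013-07-08, 2013-08-12

These are Mondays at 28- or 35-day spacing (28, 28, 28, 35).
The pattern: 2nd Monday of the month.
2nd Monday of June 2013: 2013-06-10.
2nd Monday of July 2013: 2013-07-08.
2nd Monday of August 2013: 2013-08-12.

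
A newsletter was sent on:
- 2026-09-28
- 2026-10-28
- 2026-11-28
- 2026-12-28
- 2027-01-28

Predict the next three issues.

Each date is the 28th; the gaps (30, 31, 30, 31) track the month lengths.
The rule is the 28th of each month.
February 2027: 2027-02-28.
March 2027: 2027-03-28.
April 2027: 2027-04-28.

2027-02-28, 2027-03-28, 2027-04-28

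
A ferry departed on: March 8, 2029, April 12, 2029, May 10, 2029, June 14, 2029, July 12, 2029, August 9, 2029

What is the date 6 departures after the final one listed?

February 14, 2030

These are Thursdays at 28- or 35-day spacing (35, 28, 35, 28, 28).
The pattern: 2nd Thursday of the month.
September 2029 — 2nd Thursday is September 13, 2029.
October 2029 — 2nd Thursday is October 11, 2029.
2nd Thursday of November 2029: November 8, 2029.
2nd Thursday of December 2029: December 13, 2029.
January 2030 — 2nd Thursday is January 10, 2030.
February 2030 — 2nd Thursday is February 14, 2030.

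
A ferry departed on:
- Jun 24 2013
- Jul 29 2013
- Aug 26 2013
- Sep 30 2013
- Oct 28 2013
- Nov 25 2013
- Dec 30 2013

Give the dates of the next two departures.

Jan 27 2014, Feb 24 2014

Every date is a Monday; gaps 35, 28, 35, 28, 28, 35 days.
Each is the last Monday of its month (at least one falls on the 29th or later, ruling out '4th Monday').
Last Monday of January 2014: Jan 27 2014.
Last Monday of February 2014: Feb 24 2014.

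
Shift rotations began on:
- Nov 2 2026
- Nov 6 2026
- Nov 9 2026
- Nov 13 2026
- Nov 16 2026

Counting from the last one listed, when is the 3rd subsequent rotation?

The gap pattern 4, 3, 4, 3 repeats every 2 events.
These are the Mondays and Fridays of each week.
Next Friday: Nov 20 2026.
The following Monday is Nov 23 2026.
Next Friday: Nov 27 2026.

Nov 27 2026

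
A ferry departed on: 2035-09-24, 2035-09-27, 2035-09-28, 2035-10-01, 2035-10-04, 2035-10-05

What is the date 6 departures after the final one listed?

2035-10-19

Gaps: 3, 1, 3, 3, 1 days — not constant, but cyclic with period 3.
The events fall on every Monday, Thursday and Friday.
The following Monday is 2035-10-08.
Next Thursday: 2035-10-11.
The following Friday is 2035-10-12.
The following Monday is 2035-10-15.
Next Thursday: 2035-10-18.
The following Friday is 2035-10-19.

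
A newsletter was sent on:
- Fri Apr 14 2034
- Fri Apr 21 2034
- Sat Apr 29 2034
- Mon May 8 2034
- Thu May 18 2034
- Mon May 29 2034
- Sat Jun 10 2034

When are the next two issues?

Intervals are 7, 8, 9, 10, 11, 12 days — an arithmetic progression with common difference 1.
Next gap: 13 days. Sat Jun 10 2034 + 13 days = Fri Jun 23 2034.
Next gap: 14 days. Fri Jun 23 2034 + 14 days = Fri Jul 7 2034.

Fri Jun 23 2034, Fri Jul 7 2034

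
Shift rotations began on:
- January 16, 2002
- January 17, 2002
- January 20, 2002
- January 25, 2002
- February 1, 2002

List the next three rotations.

February 10, 2002; February 21, 2002; March 6, 2002

The spacing grows by 2 each time: 1, 3, 5, 7 days.
Next gap: 9 days. February 1, 2002 + 9 days = February 10, 2002.
Next gap: 11 days. February 10, 2002 + 11 days = February 21, 2002.
Next gap: 13 days. February 21, 2002 + 13 days = March 6, 2002.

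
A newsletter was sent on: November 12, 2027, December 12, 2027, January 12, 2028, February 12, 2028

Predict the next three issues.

The day-of-month is always 12 (30, 31, 31 days between events).
So this recurs on the 12th of each month.
March 2028: March 12, 2028.
Next: April 2028 → April 12, 2028.
May 2028: May 12, 2028.

March 12, 2028; April 12, 2028; May 12, 2028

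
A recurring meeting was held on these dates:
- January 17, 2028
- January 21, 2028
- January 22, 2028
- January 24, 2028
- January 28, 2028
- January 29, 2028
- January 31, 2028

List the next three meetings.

The gap pattern 4, 1, 2, 4, 1, 2 repeats every 3 events.
These are the Mondays, Fridays and Saturdays of each week.
Next Friday: February 4, 2028.
Next Saturday: February 5, 2028.
Next Monday: February 7, 2028.

February 4, 2028; February 5, 2028; February 7, 2028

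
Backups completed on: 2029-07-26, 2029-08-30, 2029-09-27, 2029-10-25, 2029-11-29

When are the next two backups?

All Thursdays; the gaps (35, 28, 28, 35) vary with month length.
This is the last Thursday of each month.
Last Thursday of December 2029: 2029-12-27.
Last Thursday of January 2030: 2030-01-31.

2029-12-27, 2030-01-31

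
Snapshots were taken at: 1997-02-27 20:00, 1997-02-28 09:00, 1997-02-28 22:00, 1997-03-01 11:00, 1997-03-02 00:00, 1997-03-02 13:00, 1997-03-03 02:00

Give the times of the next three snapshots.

Spacing: 13, 13, 13, 13, 13, 13 h — constant 13 h.
1997-03-03 02:00 + 13 h = 1997-03-03 15:00.
1997-03-03 15:00 + 13 h = 1997-03-04 04:00.
1997-03-04 04:00 + 13 h = 1997-03-04 17:00.

1997-03-03 15:00, 1997-03-04 04:00, 1997-03-04 17:00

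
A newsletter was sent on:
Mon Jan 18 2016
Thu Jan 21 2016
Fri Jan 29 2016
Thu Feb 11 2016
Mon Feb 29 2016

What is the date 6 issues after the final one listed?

Thu Sep 29 2016

The spacing grows by 5 each time: 3, 8, 13, 18 days.
Next gap: 23 days. Mon Feb 29 2016 + 23 days = Wed Mar 23 2016.
Next gap: 28 days. Wed Mar 23 2016 + 28 days = Wed Apr 20 2016.
Next gap: 33 days. Wed Apr 20 2016 + 33 days = Mon May 23 2016.
Next gap: 38 days. Mon May 23 2016 + 38 days = Thu Jun 30 2016.
Next gap: 43 days. Thu Jun 30 2016 + 43 days = Fri Aug 12 2016.
Next gap: 48 days. Fri Aug 12 2016 + 48 days = Thu Sep 29 2016.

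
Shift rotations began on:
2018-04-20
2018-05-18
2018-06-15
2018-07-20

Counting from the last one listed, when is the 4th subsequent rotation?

2018-11-16

All dates are Fridays, 28, 28, 35 days apart.
Specifically, the 3rd Friday of each month.
3rd Friday of August 2018: 2018-08-17.
September 2018 — 3rd Friday is 2018-09-21.
3rd Friday of October 2018: 2018-10-19.
3rd Friday of November 2018: 2018-11-16.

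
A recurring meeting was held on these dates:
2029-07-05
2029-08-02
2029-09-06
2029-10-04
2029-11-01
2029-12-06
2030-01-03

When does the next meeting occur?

2030-02-07

All dates are Thursdays, 28, 35, 28, 28, 35, 28 days apart.
Specifically, the 1st Thursday of each month.
1st Thursday of February 2030: 2030-02-07.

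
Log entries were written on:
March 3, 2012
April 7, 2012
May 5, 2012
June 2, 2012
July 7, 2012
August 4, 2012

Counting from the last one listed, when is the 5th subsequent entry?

January 5, 2013

Gaps: 35, 28, 28, 35, 28 days — a mix of 28 and 35. Every date is a Saturday.
Each is the 1st Saturday of its month.
1st Saturday of September 2012: September 1, 2012.
October 2012 — 1st Saturday is October 6, 2012.
1st Saturday of November 2012: November 3, 2012.
December 2012 — 1st Saturday is December 1, 2012.
January 2013 — 1st Saturday is January 5, 2013.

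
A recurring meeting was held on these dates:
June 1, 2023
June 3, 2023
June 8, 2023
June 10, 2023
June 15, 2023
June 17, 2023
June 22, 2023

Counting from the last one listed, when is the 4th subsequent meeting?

July 6, 2023

Gaps: 2, 5, 2, 5, 2, 5 days — not constant, but cyclic with period 2.
The events fall on every Thursday and Saturday.
The following Saturday is June 24, 2023.
The following Thursday is June 29, 2023.
The following Saturday is July 1, 2023.
Next Thursday: July 6, 2023.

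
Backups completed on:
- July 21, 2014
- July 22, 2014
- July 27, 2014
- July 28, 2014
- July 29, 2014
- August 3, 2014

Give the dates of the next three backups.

Gaps: 1, 5, 1, 1, 5 days — not constant, but cyclic with period 3.
The events fall on every Monday, Tuesday and Sunday.
The following Monday is August 4, 2014.
Next Tuesday: August 5, 2014.
The following Sunday is August 10, 2014.

August 4, 2014; August 5, 2014; August 10, 2014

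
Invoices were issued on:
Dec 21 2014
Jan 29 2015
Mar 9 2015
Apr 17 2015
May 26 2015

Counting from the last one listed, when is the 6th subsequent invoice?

The spacing is 39, 39, 39, 39 days — always 39 days.
May 26 2015 + 39 days = Jul 4 2015.
Jul 4 2015 + 39 days = Aug 12 2015.
Aug 12 2015 + 39 days = Sep 20 2015.
Sep 20 2015 + 39 days = Oct 29 2015.
Oct 29 2015 + 39 days = Dec 7 2015.
Dec 7 2015 + 39 days = Jan 15 2016.

Jan 15 2016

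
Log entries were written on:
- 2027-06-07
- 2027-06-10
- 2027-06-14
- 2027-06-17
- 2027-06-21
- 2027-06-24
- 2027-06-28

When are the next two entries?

The gap pattern 3, 4, 3, 4, 3, 4 repeats every 2 events.
These are the Mondays and Thursdays of each week.
Next Thursday: 2027-07-01.
The following Monday is 2027-07-05.

2027-07-01, 2027-07-05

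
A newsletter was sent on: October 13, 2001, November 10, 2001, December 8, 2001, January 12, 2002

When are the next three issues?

Gaps: 28, 28, 35 days — a mix of 28 and 35. Every date is a Saturday.
Each is the 2nd Saturday of its month.
2nd Saturday of February 2002: February 9, 2002.
2nd Saturday of March 2002: March 9, 2002.
2nd Saturday of April 2002: April 13, 2002.

February 9, 2002; March 9, 2002; April 13, 2002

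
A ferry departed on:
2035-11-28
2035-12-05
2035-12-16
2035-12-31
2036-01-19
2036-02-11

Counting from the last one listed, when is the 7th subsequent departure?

2036-11-10

Intervals are 7, 11, 15, 19, 23 days — an arithmetic progression with common difference 4.
Next gap: 27 days. 2036-02-11 + 27 days = 2036-03-09.
Next gap: 31 days. 2036-03-09 + 31 days = 2036-04-09.
Next gap: 35 days. 2036-04-09 + 35 days = 2036-05-14.
Next gap: 39 days. 2036-05-14 + 39 days = 2036-06-22.
Next gap: 43 days. 2036-06-22 + 43 days = 2036-08-04.
Next gap: 47 days. 2036-08-04 + 47 days = 2036-09-20.
Next gap: 51 days. 2036-09-20 + 51 days = 2036-11-10.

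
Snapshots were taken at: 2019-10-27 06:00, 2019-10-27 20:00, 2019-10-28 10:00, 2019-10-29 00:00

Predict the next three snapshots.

2019-10-29 14:00, 2019-10-30 04:00, 2019-10-30 18:00

Gaps: 14, 14, 14 hours — each event is 14 hours after the previous one.
2019-10-29 00:00 + 14 h = 2019-10-29 14:00.
2019-10-29 14:00 + 14 h = 2019-10-30 04:00.
2019-10-30 04:00 + 14 h = 2019-10-30 18:00.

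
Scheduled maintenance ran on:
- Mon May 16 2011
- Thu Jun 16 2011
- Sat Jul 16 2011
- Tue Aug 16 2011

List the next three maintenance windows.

The day-of-month is always 16 (31, 30, 31 days between events).
So this recurs on the 16th of each month.
September 2011: Fri Sep 16 2011.
Next: October 2011 → Sun Oct 16 2011.
November 2011: Wed Nov 16 2011.

Fri Sep 16 2011, Sun Oct 16 2011, Wed Nov 16 2011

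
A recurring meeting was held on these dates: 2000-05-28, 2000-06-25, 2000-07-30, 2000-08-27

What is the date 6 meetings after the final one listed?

All Sundays; the gaps (28, 35, 28) vary with month length.
This is the last Sunday of each month.
Last Sunday of September 2000: 2000-09-24.
October 2000 ends with Sunday 2000-10-29.
November 2000 ends with Sunday 2000-11-26.
December 2000 ends with Sunday 2000-12-31.
Last Sunday of January 2001: 2001-01-28.
February 2001 ends with Sunday 2001-02-25.

2001-02-25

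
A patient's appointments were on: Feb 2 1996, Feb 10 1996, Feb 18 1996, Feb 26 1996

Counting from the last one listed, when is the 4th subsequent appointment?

Mar 29 1996

The spacing is 8, 8, 8 days — always 8 days.
Feb 26 1996 + 8 days = Mar 5 1996.
Mar 5 1996 + 8 days = Mar 13 1996.
Mar 13 1996 + 8 days = Mar 21 1996.
Mar 21 1996 + 8 days = Mar 29 1996.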